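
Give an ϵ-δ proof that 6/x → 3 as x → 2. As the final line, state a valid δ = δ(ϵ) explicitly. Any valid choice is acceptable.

Let ϵ > 0 be given. We seek δ > 0 such that 0 < |x − 2| < δ implies |6/x − 3| < ϵ.
|6/x − 3| = 6·|2 − x|/(2·|x|) = 6|x − 2|/(2|x|).
Restrict δ ≤ 1. Then |x − 2| < 1 gives |x| > 1, so 2|x| > 2.
Then |6/x − 3| < 6|x − 2|/2, which is < ϵ when |x − 2| < (1/3)ϵ.
Take δ = min(1, (1/3)ϵ). Then 0 < |x − 2| < δ gives both |x − 2| < 1 and |x − 2| < (1/3)ϵ, so |6/x − 3| < ϵ.

δ = min(1, (1/3)ϵ)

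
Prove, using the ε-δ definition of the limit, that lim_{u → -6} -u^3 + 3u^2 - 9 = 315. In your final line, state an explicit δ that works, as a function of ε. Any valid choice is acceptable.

δ = min(1, ε/166)

Let ε > 0. We want δ > 0 such that 0 < |u + 6| < δ implies |(-u^3 + 3u^2 - 9) − 315| < ε.
(-u^3 + 3u^2 - 9) − 315 = -u^3 + 3u^2 - 324 = (u + 6)(-u^2 + 9u - 54).
So |(-u^3 + 3u^2 - 9) − 315| = |u + 6|·|-u^2 + 9u - 54|.
Require δ ≤ 1. Then |u + 6| < 1 gives |u| < 7, and by the triangle inequality |-u^2 + 9u - 54| ≤ 7^2 + 9·7 + 54 = 166.
Hence |(-u^3 + 3u^2 - 9) − 315| ≤ 166|u + 6| < ε provided |u + 6| < ε/166.
Take δ = min(1, ε/166). Then 0 < |u + 6| < δ gives both |u + 6| < 1 and |u + 6| < ε/166, so |(-u^3 + 3u^2 - 9) − 315| < ε.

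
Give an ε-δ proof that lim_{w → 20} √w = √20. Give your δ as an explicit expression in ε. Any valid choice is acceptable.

δ = min(20, √20·ε)

Let ε > 0. We want δ > 0 such that 0 < |w − 20| < δ implies |√w − √20| < ε.
Rationalise: √w − √20 = (w − 20)/(√w + √20), so |√w − √20| = |w − 20|/(√w + √20).
Restrict δ ≤ 20 so that |w − 20| < 20 forces w > 0, and then √w + √20 > √20.
Hence |√w − √20| < |w − 20|/√20, which is < ε once |w − 20| < √20·ε.
Take δ = min(20, √20·ε). If 0 < |w − 20| < δ then w > 0 and |√w − √20| < |w − 20|/√20 < ε.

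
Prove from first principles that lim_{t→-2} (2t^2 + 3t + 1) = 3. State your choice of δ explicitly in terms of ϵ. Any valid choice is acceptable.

Fix ϵ > 0. We want δ > 0 such that 0 < |t + 2| < δ implies |(2t^2 + 3t + 1) − 3| < ϵ.
(2t^2 + 3t + 1) − 3 = 2t^2 + 3t - 2 = (t + 2)(2t - 1).
So |(2t^2 + 3t + 1) − 3| = |t + 2|·|2t - 1|.
Require δ ≤ 2. Then |t + 2| < 2 gives |t| < 4, and by the triangle inequality |2t - 1| ≤ 2·4 + 1 = 9.
Hence |(2t^2 + 3t + 1) − 3| ≤ 9|t + 2| < ϵ provided |t + 2| < ϵ/9.
Take δ = min(2, ϵ/9). Then 0 < |t + 2| < δ gives both |t + 2| < 2 and |t + 2| < ϵ/9, so |(2t^2 + 3t + 1) − 3| < ϵ.

δ = min(2, ϵ/9)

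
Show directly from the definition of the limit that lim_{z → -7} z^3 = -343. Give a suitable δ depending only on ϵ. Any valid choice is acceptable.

δ = min(1, ϵ/169)

Suppose ϵ > 0. We seek δ > 0 with 0 < |z + 7| < δ ⇒ |z^3 + 343| < ϵ.
Factor: z^3 + 343 = (z + 7)(z^2 - 7z + 49), so |z^3 + 343| = |z + 7|·|z^2 - 7z + 49|.
Restrict δ ≤ 1. Then |z + 7| < 1 gives |z| < 8, so by the triangle inequality |z^2 - 7z + 49| ≤ 8^2 + 7·8 + 49 = 169.
Hence |z^3 + 343| ≤ 169|z + 7|, which is < ϵ once |z + 7| < ϵ/169.
Take δ = min(1, ϵ/169). If 0 < |z + 7| < δ then both bounds hold and |z^3 + 343| ≤ 169|z + 7| < 169·(ϵ/169) = ϵ.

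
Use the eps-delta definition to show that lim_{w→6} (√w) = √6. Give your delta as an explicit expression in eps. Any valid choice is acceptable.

delta = min(6, √6·eps)

Fix eps > 0. We want delta > 0 such that 0 < |w − 6| < delta implies |√w − √6| < eps.
Multiplying by the conjugate, |√w − √6| = |w − 6|/(√w + √6).
Restrict delta ≤ 6 so that |w − 6| < 6 forces w > 0, and then √w + √6 > √6.
Hence |√w − √6| < |w − 6|/√6, which is < eps once |w − 6| < √6·eps.
Take delta = min(6, √6·eps). If 0 < |w − 6| < delta then w > 0 and |√w − √6| < |w − 6|/√6 < eps.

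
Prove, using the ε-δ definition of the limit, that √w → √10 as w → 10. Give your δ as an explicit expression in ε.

Let ε > 0 be given. We want δ > 0 such that 0 < |w − 10| < δ implies |√w − √10| < ε.
Multiplying by the conjugate, |√w − √10| = |w − 10|/(√w + √10).
Restrict δ ≤ 10 so that |w − 10| < 10 forces w > 0, and then √w + √10 > √10.
Hence |√w − √10| < |w − 10|/√10, which is < ε once |w − 10| < √10·ε.
Take δ = min(10, √10·ε). If 0 < |w − 10| < δ then w > 0 and |√w − √10| < |w − 10|/√10 < ε.

δ = min(10, √10·ε)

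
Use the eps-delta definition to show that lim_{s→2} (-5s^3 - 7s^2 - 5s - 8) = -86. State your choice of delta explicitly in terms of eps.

Let eps > 0 be given. We want delta > 0 such that 0 < |s − 2| < delta implies |(-5s^3 - 7s^2 - 5s - 8) + 86| < eps.
(-5s^3 - 7s^2 - 5s - 8) + 86 = -5s^3 - 7s^2 - 5s + 78 = (s − 2)(-5s^2 - 17s - 39).
So |(-5s^3 - 7s^2 - 5s - 8) + 86| = |s − 2|·|-5s^2 - 17s - 39|.
Assume first that |s − 2| < 1, so |s| < 3. Then |-5s^2 - 17s - 39| ≤ 5·3^2 + 17·3 + 39 = 135.
Hence |(-5s^3 - 7s^2 - 5s - 8) + 86| ≤ 135|s − 2| < eps provided |s − 2| < eps/135.
Choosing delta = min(1, eps/135) ensures both conditions, hence |(-5s^3 - 7s^2 - 5s - 8) + 86| < eps.

delta = min(1, eps/135)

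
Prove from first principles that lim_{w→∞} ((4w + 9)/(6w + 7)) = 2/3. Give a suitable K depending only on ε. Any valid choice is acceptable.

K = (13/18)/ε

Suppose ε > 0. We seek K > 0 such that w > K implies |(4w + 9)/(6w + 7) − (2/3)| < ε.
(4w + 9)/(6w + 7) − (2/3) = (6(4w + 9) − 4(6w + 7)) / (6(6w + 7)) = 26/(6(6w + 7)).
For w > 0 we have 6w + 7 > 6w, so |(4w + 9)/(6w + 7) − (2/3)| = 26/(6(6w + 7)) < 26/(6·6w) = (13/18)/w.
Thus |(4w + 9)/(6w + 7) − (2/3)| < ε whenever w > (13/18)/ε.
Take K = (13/18)/ε. If w > K then |(4w + 9)/(6w + 7) − (2/3)| < (13/18)/w < ε.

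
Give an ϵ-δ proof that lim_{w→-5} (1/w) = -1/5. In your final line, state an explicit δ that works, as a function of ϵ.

δ = min(5/2, (25/2)ϵ)

Fix ϵ > 0. We seek δ > 0 such that 0 < |w + 5| < δ implies |1/w + 1/5| < ϵ.
|1/w + 1/5| = |-5 − w|/(5·|w|) = |w + 5|/(5|w|).
Restrict δ ≤ 5/2. Then |w + 5| < 5/2 gives |w| > 5/2, so 5|w| > 25/2.
Then |1/w + 1/5| < |w + 5|/(25/2), which is < ϵ when |w + 5| < (25/2)ϵ.
Take δ = min(5/2, (25/2)ϵ). Then 0 < |w + 5| < δ gives both |w + 5| < 5/2 and |w + 5| < (25/2)ϵ, so |1/w + 1/5| < ϵ.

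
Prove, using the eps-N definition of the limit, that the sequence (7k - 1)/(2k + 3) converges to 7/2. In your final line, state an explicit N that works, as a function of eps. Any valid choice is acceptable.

Suppose eps > 0. For k ≥ 1, |(7k - 1)/(2k + 3) − (7/2)| = |-23|/(2(2k + 3)) = 23/(2(2k + 3)).
Since 2k + 3 ≥ 2k for k ≥ 1, this is ≤ 23/(2·2k) = (23/4)/k.
So |(7k - 1)/(2k + 3) − (7/2)| < eps whenever k > (23/4)/eps.
Take N = (23/4)/eps. If k > N then |(7k - 1)/(2k + 3) − (7/2)| ≤ (23/4)/k < eps.

N = (23/4)/eps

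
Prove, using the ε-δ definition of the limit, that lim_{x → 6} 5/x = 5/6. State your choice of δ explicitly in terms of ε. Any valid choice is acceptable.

Let ε > 0 be given. We seek δ > 0 such that 0 < |x − 6| < δ implies |5/x − (5/6)| < ε.
|5/x − (5/6)| = 5·|6 − x|/(6·|x|) = 5|x − 6|/(6|x|).
Require δ ≤ 3 so that |x| > 6 − 3 = 3, hence 6|x| > 18.
Then |5/x − (5/6)| < 5|x − 6|/18, which is < ε when |x − 6| < (18/5)ε.
Take δ = min(3, (18/5)ε). Then 0 < |x − 6| < δ gives both |x − 6| < 3 and |x − 6| < (18/5)ε, so |5/x − (5/6)| < ε.

δ = min(3, (18/5)ε)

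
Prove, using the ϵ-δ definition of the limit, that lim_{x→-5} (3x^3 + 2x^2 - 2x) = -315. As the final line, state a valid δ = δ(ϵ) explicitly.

δ = min(1, ϵ/249)

Fix ϵ > 0. We want δ > 0 such that 0 < |x + 5| < δ implies |(3x^3 + 2x^2 - 2x) + 315| < ϵ.
(3x^3 + 2x^2 - 2x) + 315 = 3x^3 + 2x^2 - 2x + 315 = (x + 5)(3x^2 - 13x + 63).
So |(3x^3 + 2x^2 - 2x) + 315| = |x + 5|·|3x^2 - 13x + 63|.
Require δ ≤ 1. Then |x + 5| < 1 gives |x| < 6, and by the triangle inequality |3x^2 - 13x + 63| ≤ 3·6^2 + 13·6 + 63 = 249.
Hence |(3x^3 + 2x^2 - 2x) + 315| ≤ 249|x + 5| < ϵ provided |x + 5| < ϵ/249.
Choosing δ = min(1, ϵ/249) ensures both conditions, hence |(3x^3 + 2x^2 - 2x) + 315| < ϵ.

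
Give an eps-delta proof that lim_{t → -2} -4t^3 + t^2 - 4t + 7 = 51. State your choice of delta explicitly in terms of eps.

delta = min(2, eps/122)

Suppose eps > 0. We want delta > 0 such that 0 < |t + 2| < delta implies |(-4t^3 + t^2 - 4t + 7) − 51| < eps.
(-4t^3 + t^2 - 4t + 7) − 51 = -4t^3 + t^2 - 4t - 44 = (t + 2)(-4t^2 + 9t - 22).
So |(-4t^3 + t^2 - 4t + 7) − 51| = |t + 2|·|-4t^2 + 9t - 22|.
Assume first that |t + 2| < 2, so |t| < 4. Then |-4t^2 + 9t - 22| ≤ 4·4^2 + 9·4 + 22 = 122.
Hence |(-4t^3 + t^2 - 4t + 7) − 51| ≤ 122|t + 2| < eps provided |t + 2| < eps/122.
Choosing delta = min(2, eps/122) ensures both conditions, hence |(-4t^3 + t^2 - 4t + 7) − 51| < eps.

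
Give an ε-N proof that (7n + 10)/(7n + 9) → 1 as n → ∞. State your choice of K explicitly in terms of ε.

Let ε > 0 be given. For n ≥ 1, |(7n + 10)/(7n + 9) − 1| = |7|/(7(7n + 9)) = 7/(7(7n + 9)).
Since 7n + 9 ≥ 7n for n ≥ 1, this is ≤ 7/(7·7n) = (1/7)/n.
So |(7n + 10)/(7n + 9) − 1| < ε whenever n > (1/7)/ε.
Take K = (1/7)/ε. If n > K then |(7n + 10)/(7n + 9) − 1| ≤ (1/7)/n < ε.

K = (1/7)/ε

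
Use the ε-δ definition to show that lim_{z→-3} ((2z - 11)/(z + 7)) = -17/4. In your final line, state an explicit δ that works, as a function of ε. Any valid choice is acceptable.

δ = min(2, (8/25)ε)

Let ε > 0. We want δ > 0 with 0 < |z + 3| < δ ⇒ |(2z - 11)/(z + 7) + 17/4| < ε.
Combining over a common denominator, (2z - 11)/(z + 7) + 17/4 = [(2z - 11)·4 − (-17)·(z + 7)] / [4·(z + 7)] = 25(z + 3) / (4(z + 7)).
So |(2z - 11)/(z + 7) + 17/4| = 25|z + 3| / (4·|z + 7|).
Restrict δ ≤ 2. Then |z + 3| < 2 gives |z + 7| = |(z + 3) + 4| ≥ 4 − 2 = 2.
Hence |(2z - 11)/(z + 7) + 17/4| < 25|z + 3|/(4·2) = (25/8)|z + 3|, which is < ε once |z + 3| < (8/25)ε.
Take δ = min(2, (8/25)ε). Then 0 < |z + 3| < δ forces both bounds, so |(2z - 11)/(z + 7) + 17/4| < ε.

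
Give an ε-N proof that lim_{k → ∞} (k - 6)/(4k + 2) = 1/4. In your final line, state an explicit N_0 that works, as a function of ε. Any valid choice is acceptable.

Suppose ε > 0. For k ≥ 1, |(k - 6)/(4k + 2) − (1/4)| = |-26|/(4(4k + 2)) = 26/(4(4k + 2)).
Since 4k + 2 ≥ 4k for k ≥ 1, this is ≤ 26/(4·4k) = (13/8)/k.
So |(k - 6)/(4k + 2) − (1/4)| < ε whenever k > (13/8)/ε.
Take N_0 = (13/8)/ε. If k > N_0 then |(k - 6)/(4k + 2) − (1/4)| ≤ (13/8)/k < ε.

N_0 = (13/8)/ε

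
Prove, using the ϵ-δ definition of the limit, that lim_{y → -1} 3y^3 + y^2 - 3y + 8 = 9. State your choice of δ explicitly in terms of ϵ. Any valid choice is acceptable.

Suppose ϵ > 0. We want δ > 0 such that 0 < |y + 1| < δ implies |(3y^3 + y^2 - 3y + 8) − 9| < ϵ.
(3y^3 + y^2 - 3y + 8) − 9 = 3y^3 + y^2 - 3y - 1 = (y + 1)(3y^2 - 2y - 1).
So |(3y^3 + y^2 - 3y + 8) − 9| = |y + 1|·|3y^2 - 2y - 1|.
Require δ ≤ 1. Then |y + 1| < 1 gives |y| < 2, and by the triangle inequality |3y^2 - 2y - 1| ≤ 3·2^2 + 2·2 + 1 = 17.
Hence |(3y^3 + y^2 - 3y + 8) − 9| ≤ 17|y + 1| < ϵ provided |y + 1| < ϵ/17.
Choosing δ = min(1, ϵ/17) ensures both conditions, hence |(3y^3 + y^2 - 3y + 8) − 9| < ϵ.

δ = min(1, ϵ/17)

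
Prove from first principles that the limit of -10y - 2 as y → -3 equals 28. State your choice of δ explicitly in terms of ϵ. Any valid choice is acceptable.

Fix ϵ > 0. We need δ > 0 so that 0 < |y + 3| < δ implies |(-10y - 2) − 28| < ϵ.
Since (-10y - 2) − 28 = -10(y + 3), we have |(-10y - 2) − 28| = 10|y + 3|.
Thus it suffices that |y + 3| < ϵ/10.
Choosing δ = ϵ/10 gives |(-10y - 2) − 28| = 10|y + 3| < ϵ whenever |y + 3| < δ.

δ = ϵ/10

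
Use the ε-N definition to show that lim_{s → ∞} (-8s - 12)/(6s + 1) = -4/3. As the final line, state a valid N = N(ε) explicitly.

N = (16/9)/ε

Let ε > 0 be given. We seek N > 0 such that s > N implies |(-8s - 12)/(6s + 1) + 4/3| < ε.
(-8s - 12)/(6s + 1) + 4/3 = (6(-8s - 12) − (-8)(6s + 1)) / (6(6s + 1)) = -64/(6(6s + 1)).
For s > 0 we have 6s + 1 > 6s, so |(-8s - 12)/(6s + 1) + 4/3| = 64/(6(6s + 1)) < 64/(6·6s) = (16/9)/s.
Thus |(-8s - 12)/(6s + 1) + 4/3| < ε whenever s > (16/9)/ε.
Take N = (16/9)/ε. If s > N then |(-8s - 12)/(6s + 1) + 4/3| < (16/9)/s < ε.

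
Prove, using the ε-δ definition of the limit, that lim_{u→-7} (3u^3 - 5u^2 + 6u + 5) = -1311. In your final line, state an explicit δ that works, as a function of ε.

δ = min(1, ε/588)

Suppose ε > 0. We want δ > 0 such that 0 < |u + 7| < δ implies |(3u^3 - 5u^2 + 6u + 5) + 1311| < ε.
(3u^3 - 5u^2 + 6u + 5) + 1311 = 3u^3 - 5u^2 + 6u + 1316 = (u + 7)(3u^2 - 26u + 188).
So |(3u^3 - 5u^2 + 6u + 5) + 1311| = |u + 7|·|3u^2 - 26u + 188|.
Require δ ≤ 1. Then |u + 7| < 1 gives |u| < 8, and by the triangle inequality |3u^2 - 26u + 188| ≤ 3·8^2 + 26·8 + 188 = 588.
Hence |(3u^3 - 5u^2 + 6u + 5) + 1311| ≤ 588|u + 7| < ε provided |u + 7| < ε/588.
Choosing δ = min(1, ε/588) ensures both conditions, hence |(3u^3 - 5u^2 + 6u + 5) + 1311| < ε.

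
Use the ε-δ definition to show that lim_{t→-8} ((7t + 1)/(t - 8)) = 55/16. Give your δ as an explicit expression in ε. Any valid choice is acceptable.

Let ε > 0 be given. We want δ > 0 with 0 < |t + 8| < δ ⇒ |(7t + 1)/(t - 8) − (55/16)| < ε.
Combining over a common denominator, (7t + 1)/(t - 8) − (55/16) = [(7t + 1)·(-16) − (-55)·(t - 8)] / [(-16)·(t - 8)] = -57(t + 8) / ((-16)(t - 8)).
So |(7t + 1)/(t - 8) − (55/16)| = 57|t + 8| / (16·|t − 8|).
Restrict δ ≤ 8. Then |t + 8| < 8 gives |t − 8| = |(t + 8) + (-16)| ≥ 16 − 8 = 8.
Hence |(7t + 1)/(t - 8) − (55/16)| < 57|t + 8|/(16·8) = (57/128)|t + 8|, which is < ε once |t + 8| < (128/57)ε.
Take δ = min(8, (128/57)ε). Then 0 < |t + 8| < δ forces both bounds, so |(7t + 1)/(t - 8) − (55/16)| < ε.

δ = min(8, (128/57)ε)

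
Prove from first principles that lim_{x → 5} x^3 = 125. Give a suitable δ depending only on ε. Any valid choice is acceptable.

Let ε > 0 be given. We seek δ > 0 with 0 < |x − 5| < δ ⇒ |x^3 − 125| < ε.
Factor: x^3 − 125 = (x − 5)(x^2 + 5x + 25), so |x^3 − 125| = |x − 5|·|x^2 + 5x + 25|.
Restrict δ ≤ 1. Then |x − 5| < 1 gives |x| < 6, so by the triangle inequality |x^2 + 5x + 25| ≤ 6^2 + 5·6 + 25 = 91.
Hence |x^3 − 125| ≤ 91|x − 5|, which is < ε once |x − 5| < ε/91.
Take δ = min(1, ε/91). If 0 < |x − 5| < δ then both bounds hold and |x^3 − 125| ≤ 91|x − 5| < 91·(ε/91) = ε.

δ = min(1, ε/91)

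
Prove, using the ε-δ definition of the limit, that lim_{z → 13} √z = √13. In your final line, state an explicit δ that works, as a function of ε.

Fix ε > 0. We want δ > 0 such that 0 < |z − 13| < δ implies |√z − √13| < ε.
Rationalise: √z − √13 = (z − 13)/(√z + √13), so |√z − √13| = |z − 13|/(√z + √13).
Restrict δ ≤ 13 so that |z − 13| < 13 forces z > 0, and then √z + √13 > √13.
Hence |√z − √13| < |z − 13|/√13, which is < ε once |z − 13| < √13·ε.
Take δ = min(13, √13·ε). If 0 < |z − 13| < δ then z > 0 and |√z − √13| < |z − 13|/√13 < ε.

δ = min(13, √13·ε)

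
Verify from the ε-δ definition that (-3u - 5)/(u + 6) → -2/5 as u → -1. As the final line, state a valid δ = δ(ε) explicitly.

Let ε > 0 be given. We want δ > 0 with 0 < |u + 1| < δ ⇒ |(-3u - 5)/(u + 6) + 2/5| < ε.
Combining over a common denominator, (-3u - 5)/(u + 6) + 2/5 = [(-3u - 5)·5 − (-2)·(u + 6)] / [5·(u + 6)] = -13(u + 1) / (5(u + 6)).
So |(-3u - 5)/(u + 6) + 2/5| = 13|u + 1| / (5·|u + 6|).
Restrict δ ≤ 5/2. Then |u + 1| < 5/2 gives |u + 6| = |(u + 1) + 5| ≥ 5 − 5/2 = 5/2.
Hence |(-3u - 5)/(u + 6) + 2/5| < 13|u + 1|/(5·(5/2)) = (26/25)|u + 1|, which is < ε once |u + 1| < (25/26)ε.
Take δ = min(5/2, (25/26)ε). Then 0 < |u + 1| < δ forces both bounds, so |(-3u - 5)/(u + 6) + 2/5| < ε.

δ = min(5/2, (25/26)ε)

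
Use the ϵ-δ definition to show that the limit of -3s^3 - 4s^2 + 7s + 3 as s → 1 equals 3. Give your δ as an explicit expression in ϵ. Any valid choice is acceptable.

Let ϵ > 0 be given. We want δ > 0 such that 0 < |s − 1| < δ implies |(-3s^3 - 4s^2 + 7s + 3) − 3| < ϵ.
(-3s^3 - 4s^2 + 7s + 3) − 3 = -3s^3 - 4s^2 + 7s = (s − 1)(-3s^2 - 7s).
So |(-3s^3 - 4s^2 + 7s + 3) − 3| = |s − 1|·|-3s^2 - 7s|.
Assume first that |s − 1| < 1, so |s| < 2. Then |-3s^2 - 7s| ≤ 3·2^2 + 7·2 = 26.
Hence |(-3s^3 - 4s^2 + 7s + 3) − 3| ≤ 26|s − 1| < ϵ provided |s − 1| < ϵ/26.
Choosing δ = min(1, ϵ/26) ensures both conditions, hence |(-3s^3 - 4s^2 + 7s + 3) − 3| < ϵ.

δ = min(1, ϵ/26)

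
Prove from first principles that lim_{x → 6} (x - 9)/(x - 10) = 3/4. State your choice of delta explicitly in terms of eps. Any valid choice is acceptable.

delta = min(2, 8eps)

Fix eps > 0. We want delta > 0 with 0 < |x − 6| < delta ⇒ |(x - 9)/(x - 10) − (3/4)| < eps.
Combining over a common denominator, (x - 9)/(x - 10) − (3/4) = [(x - 9)·(-4) − (-3)·(x - 10)] / [(-4)·(x - 10)] = -1(x − 6) / ((-4)(x - 10)).
So |(x - 9)/(x - 10) − (3/4)| = |x − 6| / (4·|x − 10|).
Require delta ≤ 2, so |x − 10| ≥ |-4| − |x − 6| > 4 − 2 = 2.
Hence |(x - 9)/(x - 10) − (3/4)| < |x − 6|/(4·2) = (1/8)|x − 6|, which is < eps once |x − 6| < 8eps.
Take delta = min(2, 8eps). Then 0 < |x − 6| < delta forces both bounds, so |(x - 9)/(x - 10) − (3/4)| < eps.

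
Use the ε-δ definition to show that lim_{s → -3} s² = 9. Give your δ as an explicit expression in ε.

δ = min(1, ε/7)

Fix ε > 0. We seek δ > 0 with 0 < |s + 3| < δ ⇒ |s² − 9| < ε.
Factor: s² − 9 = (s + 3)(s - 3), so |s² − 9| = |s + 3|·|s - 3|.
Impose δ ≤ 1 so that |s| < 4; then |s - 3| ≤ 7.
Hence |s² − 9| ≤ 7|s + 3|, which is < ε once |s + 3| < ε/7.
Take δ = min(1, ε/7). If 0 < |s + 3| < δ then both bounds hold and |s² − 9| ≤ 7|s + 3| < 7·(ε/7) = ε.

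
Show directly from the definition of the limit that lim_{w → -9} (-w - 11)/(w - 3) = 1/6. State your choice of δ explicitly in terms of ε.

δ = min(6, (36/7)ε)

Let ε > 0. We want δ > 0 with 0 < |w + 9| < δ ⇒ |(-w - 11)/(w - 3) − (1/6)| < ε.
Combining over a common denominator, (-w - 11)/(w - 3) − (1/6) = [(-w - 11)·(-12) − (-2)·(w - 3)] / [(-12)·(w - 3)] = 14(w + 9) / ((-12)(w - 3)).
So |(-w - 11)/(w - 3) − (1/6)| = 14|w + 9| / (12·|w − 3|).
Require δ ≤ 6, so |w − 3| ≥ |-12| − |w + 9| > 12 − 6 = 6.
Hence |(-w - 11)/(w - 3) − (1/6)| < 14|w + 9|/(12·6) = (7/36)|w + 9|, which is < ε once |w + 9| < (36/7)ε.
Take δ = min(6, (36/7)ε). Then 0 < |w + 9| < δ forces both bounds, so |(-w - 11)/(w - 3) − (1/6)| < ε.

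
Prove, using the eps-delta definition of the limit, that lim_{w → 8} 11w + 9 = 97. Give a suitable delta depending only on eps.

Let eps > 0. We need delta > 0 so that 0 < |w − 8| < delta implies |(11w + 9) − 97| < eps.
Since (11w + 9) − 97 = 11(w − 8), we have |(11w + 9) − 97| = 11|w − 8|.
Thus it suffices that |w − 8| < eps/11.
Choosing delta = eps/11 gives |(11w + 9) − 97| = 11|w − 8| < eps whenever |w − 8| < delta.

delta = eps/11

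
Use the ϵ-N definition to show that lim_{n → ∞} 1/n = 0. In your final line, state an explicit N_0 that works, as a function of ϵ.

Suppose ϵ > 0. For n ≥ 1, |1/n − 0| = 1/(n) ≤ 1/n.
We need 1/n < ϵ, i.e. n > 1/ϵ.
Take N_0 = 1/ϵ. If n > N_0 then |1/n| ≤ 1/n < ϵ.

N_0 = 1/ϵ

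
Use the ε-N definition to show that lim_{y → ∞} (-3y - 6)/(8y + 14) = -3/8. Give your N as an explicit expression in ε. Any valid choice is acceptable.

N = (3/32)/ε

Suppose ε > 0. We seek N > 0 such that y > N implies |(-3y - 6)/(8y + 14) + 3/8| < ε.
(-3y - 6)/(8y + 14) + 3/8 = (8(-3y - 6) − (-3)(8y + 14)) / (8(8y + 14)) = -6/(8(8y + 14)).
For y > 0 we have 8y + 14 > 8y, so |(-3y - 6)/(8y + 14) + 3/8| = 6/(8(8y + 14)) < 6/(8·8y) = (3/32)/y.
Thus |(-3y - 6)/(8y + 14) + 3/8| < ε whenever y > (3/32)/ε.
Take N = (3/32)/ε. If y > N then |(-3y - 6)/(8y + 14) + 3/8| < (3/32)/y < ε.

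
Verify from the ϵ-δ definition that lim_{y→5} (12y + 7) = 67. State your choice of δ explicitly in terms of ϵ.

δ = ϵ/12

Let ϵ > 0. We need δ > 0 so that 0 < |y − 5| < δ implies |(12y + 7) − 67| < ϵ.
Since (12y + 7) − 67 = 12(y − 5), we have |(12y + 7) − 67| = 12|y − 5|.
So 12|y − 5| < ϵ exactly when |y − 5| < ϵ/12.
Choosing δ = ϵ/12 gives |(12y + 7) − 67| = 12|y − 5| < ϵ whenever |y − 5| < δ.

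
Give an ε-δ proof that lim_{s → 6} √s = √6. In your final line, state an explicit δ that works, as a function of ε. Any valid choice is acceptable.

Let ε > 0. We want δ > 0 such that 0 < |s − 6| < δ implies |√s − √6| < ε.
Rationalise: √s − √6 = (s − 6)/(√s + √6), so |√s − √6| = |s − 6|/(√s + √6).
Restrict δ ≤ 6 so that |s − 6| < 6 forces s > 0, and then √s + √6 > √6.
Hence |√s − √6| < |s − 6|/√6, which is < ε once |s − 6| < √6·ε.
Take δ = min(6, √6·ε). If 0 < |s − 6| < δ then s > 0 and |√s − √6| < |s − 6|/√6 < ε.

δ = min(6, √6·ε)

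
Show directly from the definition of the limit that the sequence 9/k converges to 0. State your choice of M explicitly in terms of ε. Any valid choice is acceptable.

M = 9/ε

Let ε > 0. For k ≥ 1, |9/k − 0| = 9/(k) ≤ 9/k.
We need 9/k < ε, i.e. k > 9/ε.
Take M = 9/ε. If k > M then |9/k| ≤ 9/k < ε.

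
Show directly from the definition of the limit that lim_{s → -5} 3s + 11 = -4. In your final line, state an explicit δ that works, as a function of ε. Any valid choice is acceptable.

δ = ε/3

Let ε > 0 be given. We need δ > 0 so that 0 < |s + 5| < δ implies |(3s + 11) + 4| < ε.
Since (3s + 11) + 4 = 3(s + 5), we have |(3s + 11) + 4| = 3|s + 5|.
Thus it suffices that |s + 5| < ε/3.
Choosing δ = ε/3 gives |(3s + 11) + 4| = 3|s + 5| < ε whenever |s + 5| < δ.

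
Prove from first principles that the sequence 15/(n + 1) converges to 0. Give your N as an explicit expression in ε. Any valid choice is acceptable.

Fix ε > 0. For n ≥ 1, |15/(n + 1) − 0| = 15/(n + 1) ≤ 15/n.
We need 15/n < ε, i.e. n > 15/ε.
Take N = 15/ε. If n > N then |15/(n + 1)| ≤ 15/n < ε.

N = 15/ε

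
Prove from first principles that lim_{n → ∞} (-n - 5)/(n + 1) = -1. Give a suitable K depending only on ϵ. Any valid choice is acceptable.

K = 4/ϵ

Suppose ϵ > 0. For n ≥ 1, |(-n - 5)/(n + 1) + 1| = |-4|/((n + 1)) = 4/((n + 1)).
Since n + 1 ≥ n for n ≥ 1, this is ≤ 4/(n) = 4/n.
So |(-n - 5)/(n + 1) + 1| < ϵ whenever n > 4/ϵ.
Take K = 4/ϵ. If n > K then |(-n - 5)/(n + 1) + 1| ≤ 4/n < ϵ.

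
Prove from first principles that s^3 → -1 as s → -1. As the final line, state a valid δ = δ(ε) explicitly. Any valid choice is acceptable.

δ = min(1, ε/7)

Let ε > 0. We seek δ > 0 with 0 < |s + 1| < δ ⇒ |s^3 + 1| < ε.
Factor: s^3 + 1 = (s + 1)(s^2 - s + 1), so |s^3 + 1| = |s + 1|·|s^2 - s + 1|.
Restrict δ ≤ 1. Then |s + 1| < 1 gives |s| < 2, so by the triangle inequality |s^2 - s + 1| ≤ 2^2 + 2 + 1 = 7.
Hence |s^3 + 1| ≤ 7|s + 1|, which is < ε once |s + 1| < ε/7.
Take δ = min(1, ε/7). If 0 < |s + 1| < δ then both bounds hold and |s^3 + 1| ≤ 7|s + 1| < 7·(ε/7) = ε.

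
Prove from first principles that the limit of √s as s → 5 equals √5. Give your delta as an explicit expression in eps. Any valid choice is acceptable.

Suppose eps > 0. We want delta > 0 such that 0 < |s − 5| < delta implies |√s − √5| < eps.
Rationalise: √s − √5 = (s − 5)/(√s + √5), so |√s − √5| = |s − 5|/(√s + √5).
Restrict delta ≤ 5 so that |s − 5| < 5 forces s > 0, and then √s + √5 > √5.
Hence |√s − √5| < |s − 5|/√5, which is < eps once |s − 5| < √5·eps.
Take delta = min(5, √5·eps). If 0 < |s − 5| < delta then s > 0 and |√s − √5| < |s − 5|/√5 < eps.

delta = min(5, √5·eps)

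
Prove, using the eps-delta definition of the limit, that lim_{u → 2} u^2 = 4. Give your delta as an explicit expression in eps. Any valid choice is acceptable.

delta = min(2, eps/6)

Suppose eps > 0. We seek delta > 0 with 0 < |u − 2| < delta ⇒ |u^2 − 4| < eps.
Factor: u^2 − 4 = (u − 2)(u + 2), so |u^2 − 4| = |u − 2|·|u + 2|.
Restrict delta ≤ 2. Then |u − 2| < 2 gives |u| < 4, so by the triangle inequality |u + 2| ≤ 4 + 2 = 6.
Hence |u^2 − 4| ≤ 6|u − 2|, which is < eps once |u − 2| < eps/6.
Take delta = min(2, eps/6). If 0 < |u − 2| < delta then both bounds hold and |u^2 − 4| ≤ 6|u − 2| < 6·(eps/6) = eps.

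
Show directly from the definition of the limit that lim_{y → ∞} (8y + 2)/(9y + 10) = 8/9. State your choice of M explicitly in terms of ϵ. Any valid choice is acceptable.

M = (62/81)/ϵ

Suppose ϵ > 0. We seek M > 0 such that y > M implies |(8y + 2)/(9y + 10) − (8/9)| < ϵ.
(8y + 2)/(9y + 10) − (8/9) = (9(8y + 2) − 8(9y + 10)) / (9(9y + 10)) = -62/(9(9y + 10)).
For y > 0 we have 9y + 10 > 9y, so |(8y + 2)/(9y + 10) − (8/9)| = 62/(9(9y + 10)) < 62/(9·9y) = (62/81)/y.
Thus |(8y + 2)/(9y + 10) − (8/9)| < ϵ whenever y > (62/81)/ϵ.
Take M = (62/81)/ϵ. If y > M then |(8y + 2)/(9y + 10) − (8/9)| < (62/81)/y < ϵ.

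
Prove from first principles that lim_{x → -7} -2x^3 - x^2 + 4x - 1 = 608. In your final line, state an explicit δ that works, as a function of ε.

Let ε > 0. We want δ > 0 such that 0 < |x + 7| < δ implies |(-2x^3 - x^2 + 4x - 1) − 608| < ε.
(-2x^3 - x^2 + 4x - 1) − 608 = -2x^3 - x^2 + 4x - 609 = (x + 7)(-2x^2 + 13x - 87).
So |(-2x^3 - x^2 + 4x - 1) − 608| = |x + 7|·|-2x^2 + 13x - 87|.
Assume first that |x + 7| < 2, so |x| < 9. Then |-2x^2 + 13x - 87| ≤ 2·9^2 + 13·9 + 87 = 366.
Hence |(-2x^3 - x^2 + 4x - 1) − 608| ≤ 366|x + 7| < ε provided |x + 7| < ε/366.
Take δ = min(2, ε/366). Then 0 < |x + 7| < δ gives both |x + 7| < 2 and |x + 7| < ε/366, so |(-2x^3 - x^2 + 4x - 1) − 608| < ε.

δ = min(2, ε/366)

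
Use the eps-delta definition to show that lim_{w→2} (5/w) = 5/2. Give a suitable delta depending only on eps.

Suppose eps > 0. We seek delta > 0 such that 0 < |w − 2| < delta implies |5/w − (5/2)| < eps.
|5/w − (5/2)| = 5·|2 − w|/(2·|w|) = 5|w − 2|/(2|w|).
Require delta ≤ 1 so that |w| > 2 − 1 = 1, hence 2|w| > 2.
Then |5/w − (5/2)| < 5|w − 2|/2, which is < eps when |w − 2| < (2/5)eps.
Take delta = min(1, (2/5)eps). Then 0 < |w − 2| < delta gives both |w − 2| < 1 and |w − 2| < (2/5)eps, so |5/w − (5/2)| < eps.

delta = min(1, (2/5)eps)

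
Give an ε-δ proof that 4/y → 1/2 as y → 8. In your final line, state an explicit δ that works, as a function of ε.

δ = min(4, 8ε)

Let ε > 0. We seek δ > 0 such that 0 < |y − 8| < δ implies |4/y − (1/2)| < ε.
|4/y − (1/2)| = 4·|8 − y|/(8·|y|) = 4|y − 8|/(8|y|).
Restrict δ ≤ 4. Then |y − 8| < 4 gives |y| > 4, so 8|y| > 32.
Then |4/y − (1/2)| < 4|y − 8|/32, which is < ε when |y − 8| < 8ε.
Take δ = min(4, 8ε). Then 0 < |y − 8| < δ gives both |y − 8| < 4 and |y − 8| < 8ε, so |4/y − (1/2)| < ε.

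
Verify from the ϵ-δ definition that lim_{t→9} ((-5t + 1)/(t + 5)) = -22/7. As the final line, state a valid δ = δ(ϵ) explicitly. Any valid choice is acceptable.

Suppose ϵ > 0. We want δ > 0 with 0 < |t − 9| < δ ⇒ |(-5t + 1)/(t + 5) + 22/7| < ϵ.
Combining over a common denominator, (-5t + 1)/(t + 5) + 22/7 = [(-5t + 1)·14 − (-44)·(t + 5)] / [14·(t + 5)] = -26(t − 9) / (14(t + 5)).
So |(-5t + 1)/(t + 5) + 22/7| = 26|t − 9| / (14·|t + 5|).
Restrict δ ≤ 7. Then |t − 9| < 7 gives |t + 5| = |(t − 9) + 14| ≥ 14 − 7 = 7.
Hence |(-5t + 1)/(t + 5) + 22/7| < 26|t − 9|/(14·7) = (13/49)|t − 9|, which is < ϵ once |t − 9| < (49/13)ϵ.
Take δ = min(7, (49/13)ϵ). Then 0 < |t − 9| < δ forces both bounds, so |(-5t + 1)/(t + 5) + 22/7| < ϵ.

δ = min(7, (49/13)ϵ)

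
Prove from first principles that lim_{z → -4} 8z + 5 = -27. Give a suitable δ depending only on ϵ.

δ = ϵ/8

Fix ϵ > 0. We need δ > 0 so that 0 < |z + 4| < δ implies |(8z + 5) + 27| < ϵ.
|(8z + 5) + 27| = |8z + 32| = 8|z + 4|.
So 8|z + 4| < ϵ exactly when |z + 4| < ϵ/8.
Take δ = ϵ/8. If 0 < |z + 4| < δ then |(8z + 5) + 27| = 8|z + 4| < 8·(ϵ/8) = ϵ.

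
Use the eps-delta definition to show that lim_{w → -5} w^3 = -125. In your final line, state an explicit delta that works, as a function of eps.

Fix eps > 0. We seek delta > 0 with 0 < |w + 5| < delta ⇒ |w^3 + 125| < eps.
Factor: w^3 + 125 = (w + 5)(w^2 - 5w + 25), so |w^3 + 125| = |w + 5|·|w^2 - 5w + 25|.
Restrict delta ≤ 2. Then |w + 5| < 2 gives |w| < 7, so by the triangle inequality |w^2 - 5w + 25| ≤ 7^2 + 5·7 + 25 = 109.
Hence |w^3 + 125| ≤ 109|w + 5|, which is < eps once |w + 5| < eps/109.
Take delta = min(2, eps/109). If 0 < |w + 5| < delta then both bounds hold and |w^3 + 125| ≤ 109|w + 5| < 109·(eps/109) = eps.

delta = min(2, eps/109)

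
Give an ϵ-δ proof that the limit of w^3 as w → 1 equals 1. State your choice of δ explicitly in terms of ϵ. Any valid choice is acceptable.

δ = min(2, ϵ/13)

Fix ϵ > 0. We seek δ > 0 with 0 < |w − 1| < δ ⇒ |w^3 − 1| < ϵ.
Factor: w^3 − 1 = (w − 1)(w^2 + w + 1), so |w^3 − 1| = |w − 1|·|w^2 + w + 1|.
Restrict δ ≤ 2. Then |w − 1| < 2 gives |w| < 3, so by the triangle inequality |w^2 + w + 1| ≤ 3^2 + 3 + 1 = 13.
Hence |w^3 − 1| ≤ 13|w − 1|, which is < ϵ once |w − 1| < ϵ/13.
Take δ = min(2, ϵ/13). If 0 < |w − 1| < δ then both bounds hold and |w^3 − 1| ≤ 13|w − 1| < 13·(ϵ/13) = ϵ.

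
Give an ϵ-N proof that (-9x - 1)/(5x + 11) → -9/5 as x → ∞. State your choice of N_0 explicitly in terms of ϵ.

Let ϵ > 0. We seek N_0 > 0 such that x > N_0 implies |(-9x - 1)/(5x + 11) + 9/5| < ϵ.
(-9x - 1)/(5x + 11) + 9/5 = (5(-9x - 1) − (-9)(5x + 11)) / (5(5x + 11)) = 94/(5(5x + 11)).
For x > 0 we have 5x + 11 > 5x, so |(-9x - 1)/(5x + 11) + 9/5| = 94/(5(5x + 11)) < 94/(5·5x) = (94/25)/x.
Thus |(-9x - 1)/(5x + 11) + 9/5| < ϵ whenever x > (94/25)/ϵ.
Take N_0 = (94/25)/ϵ. If x > N_0 then |(-9x - 1)/(5x + 11) + 9/5| < (94/25)/x < ϵ.

N_0 = (94/25)/ϵ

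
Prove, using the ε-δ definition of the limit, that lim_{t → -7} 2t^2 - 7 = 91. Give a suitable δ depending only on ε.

δ = min(1, ε/30)

Let ε > 0 be given. We want δ > 0 such that 0 < |t + 7| < δ implies |(2t^2 - 7) − 91| < ε.
(2t^2 - 7) − 91 = 2t^2 - 98 = (t + 7)(2t - 14).
So |(2t^2 - 7) − 91| = |t + 7|·|2t - 14|.
Assume first that |t + 7| < 1, so |t| < 8. Then |2t - 14| ≤ 2·8 + 14 = 30.
Hence |(2t^2 - 7) − 91| ≤ 30|t + 7| < ε provided |t + 7| < ε/30.
Choosing δ = min(1, ε/30) ensures both conditions, hence |(2t^2 - 7) − 91| < ε.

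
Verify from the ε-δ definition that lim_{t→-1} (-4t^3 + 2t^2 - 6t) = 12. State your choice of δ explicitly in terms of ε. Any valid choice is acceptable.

Suppose ε > 0. We want δ > 0 such that 0 < |t + 1| < δ implies |(-4t^3 + 2t^2 - 6t) − 12| < ε.
(-4t^3 + 2t^2 - 6t) − 12 = -4t^3 + 2t^2 - 6t - 12 = (t + 1)(-4t^2 + 6t - 12).
So |(-4t^3 + 2t^2 - 6t) − 12| = |t + 1|·|-4t^2 + 6t - 12|.
Assume first that |t + 1| < 1, so |t| < 2. Then |-4t^2 + 6t - 12| ≤ 4·2^2 + 6·2 + 12 = 40.
Hence |(-4t^3 + 2t^2 - 6t) − 12| ≤ 40|t + 1| < ε provided |t + 1| < ε/40.
Take δ = min(1, ε/40). Then 0 < |t + 1| < δ gives both |t + 1| < 1 and |t + 1| < ε/40, so |(-4t^3 + 2t^2 - 6t) − 12| < ε.

δ = min(1, ε/40)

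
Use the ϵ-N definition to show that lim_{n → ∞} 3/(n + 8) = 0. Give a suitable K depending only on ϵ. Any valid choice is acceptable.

Let ϵ > 0 be given. For n ≥ 1, |3/(n + 8) − 0| = 3/(n + 8) ≤ 3/n.
We need 3/n < ϵ, i.e. n > 3/ϵ.
Take K = 3/ϵ. If n > K then |3/(n + 8)| ≤ 3/n < ϵ.

K = 3/ϵ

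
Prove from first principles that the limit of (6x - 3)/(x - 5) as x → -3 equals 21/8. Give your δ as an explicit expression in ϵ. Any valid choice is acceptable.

Let ϵ > 0. We want δ > 0 with 0 < |x + 3| < δ ⇒ |(6x - 3)/(x - 5) − (21/8)| < ϵ.
Combining over a common denominator, (6x - 3)/(x - 5) − (21/8) = [(6x - 3)·(-8) − (-21)·(x - 5)] / [(-8)·(x - 5)] = -27(x + 3) / ((-8)(x - 5)).
So |(6x - 3)/(x - 5) − (21/8)| = 27|x + 3| / (8·|x − 5|).
Require δ ≤ 4, so |x − 5| ≥ |-8| − |x + 3| > 8 − 4 = 4.
Hence |(6x - 3)/(x - 5) − (21/8)| < 27|x + 3|/(8·4) = (27/32)|x + 3|, which is < ϵ once |x + 3| < (32/27)ϵ.
Take δ = min(4, (32/27)ϵ). Then 0 < |x + 3| < δ forces both bounds, so |(6x - 3)/(x - 5) − (21/8)| < ϵ.

δ = min(4, (32/27)ϵ)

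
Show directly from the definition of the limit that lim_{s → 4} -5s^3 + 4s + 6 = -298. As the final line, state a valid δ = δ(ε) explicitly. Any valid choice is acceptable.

Let ε > 0 be given. We want δ > 0 such that 0 < |s − 4| < δ implies |(-5s^3 + 4s + 6) + 298| < ε.
(-5s^3 + 4s + 6) + 298 = -5s^3 + 4s + 304 = (s − 4)(-5s^2 - 20s - 76).
So |(-5s^3 + 4s + 6) + 298| = |s − 4|·|-5s^2 - 20s - 76|.
Require δ ≤ 1. Then |s − 4| < 1 gives |s| < 5, and by the triangle inequality |-5s^2 - 20s - 76| ≤ 5·5^2 + 20·5 + 76 = 301.
Hence |(-5s^3 + 4s + 6) + 298| ≤ 301|s − 4| < ε provided |s − 4| < ε/301.
Choosing δ = min(1, ε/301) ensures both conditions, hence |(-5s^3 + 4s + 6) + 298| < ε.

δ = min(1, ε/301)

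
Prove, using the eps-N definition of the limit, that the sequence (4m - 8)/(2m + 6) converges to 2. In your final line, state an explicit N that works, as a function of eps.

N = 10/eps

Suppose eps > 0. For m ≥ 1, |(4m - 8)/(2m + 6) − 2| = |-40|/(2(2m + 6)) = 40/(2(2m + 6)).
Since 2m + 6 ≥ 2m for m ≥ 1, this is ≤ 40/(2·2m) = 10/m.
So |(4m - 8)/(2m + 6) − 2| < eps whenever m > 10/eps.
Take N = 10/eps. If m > N then |(4m - 8)/(2m + 6) − 2| ≤ 10/m < eps.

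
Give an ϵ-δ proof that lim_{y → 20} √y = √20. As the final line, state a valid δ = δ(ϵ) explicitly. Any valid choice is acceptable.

δ = min(20, √20·ϵ)

Let ϵ > 0. We want δ > 0 such that 0 < |y − 20| < δ implies |√y − √20| < ϵ.
Multiplying by the conjugate, |√y − √20| = |y − 20|/(√y + √20).
Restrict δ ≤ 20 so that |y − 20| < 20 forces y > 0, and then √y + √20 > √20.
Hence |√y − √20| < |y − 20|/√20, which is < ϵ once |y − 20| < √20·ϵ.
Take δ = min(20, √20·ϵ). If 0 < |y − 20| < δ then y > 0 and |√y − √20| < |y − 20|/√20 < ϵ.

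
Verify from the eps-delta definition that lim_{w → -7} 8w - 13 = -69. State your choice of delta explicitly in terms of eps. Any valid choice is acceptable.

Fix eps > 0. We need delta > 0 so that 0 < |w + 7| < delta implies |(8w - 13) + 69| < eps.
Since (8w - 13) + 69 = 8(w + 7), we have |(8w - 13) + 69| = 8|w + 7|.
Thus it suffices that |w + 7| < eps/8.
Take delta = eps/8. If 0 < |w + 7| < delta then |(8w - 13) + 69| = 8|w + 7| < 8·(eps/8) = eps.

delta = eps/8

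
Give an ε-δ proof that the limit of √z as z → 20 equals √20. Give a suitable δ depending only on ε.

δ = min(20, √20·ε)

Fix ε > 0. We want δ > 0 such that 0 < |z − 20| < δ implies |√z − √20| < ε.
Rationalise: √z − √20 = (z − 20)/(√z + √20), so |√z − √20| = |z − 20|/(√z + √20).
Restrict δ ≤ 20 so that |z − 20| < 20 forces z > 0, and then √z + √20 > √20.
Hence |√z − √20| < |z − 20|/√20, which is < ε once |z − 20| < √20·ε.
Take δ = min(20, √20·ε). If 0 < |z − 20| < δ then z > 0 and |√z − √20| < |z − 20|/√20 < ε.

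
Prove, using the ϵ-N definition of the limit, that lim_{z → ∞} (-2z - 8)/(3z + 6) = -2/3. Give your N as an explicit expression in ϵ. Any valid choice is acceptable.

N = (4/3)/ϵ

Let ϵ > 0 be given. We seek N > 0 such that z > N implies |(-2z - 8)/(3z + 6) + 2/3| < ϵ.
(-2z - 8)/(3z + 6) + 2/3 = (3(-2z - 8) − (-2)(3z + 6)) / (3(3z + 6)) = -12/(3(3z + 6)).
For z > 0 we have 3z + 6 > 3z, so |(-2z - 8)/(3z + 6) + 2/3| = 12/(3(3z + 6)) < 12/(3·3z) = (4/3)/z.
Thus |(-2z - 8)/(3z + 6) + 2/3| < ϵ whenever z > (4/3)/ϵ.
Take N = (4/3)/ϵ. If z > N then |(-2z - 8)/(3z + 6) + 2/3| < (4/3)/z < ϵ.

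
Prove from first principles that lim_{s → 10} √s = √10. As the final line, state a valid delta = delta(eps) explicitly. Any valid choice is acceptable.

delta = min(10, √10·eps)

Fix eps > 0. We want delta > 0 such that 0 < |s − 10| < delta implies |√s − √10| < eps.
Rationalise: √s − √10 = (s − 10)/(√s + √10), so |√s − √10| = |s − 10|/(√s + √10).
Restrict delta ≤ 10 so that |s − 10| < 10 forces s > 0, and then √s + √10 > √10.
Hence |√s − √10| < |s − 10|/√10, which is < eps once |s − 10| < √10·eps.
Take delta = min(10, √10·eps). If 0 < |s − 10| < delta then s > 0 and |√s − √10| < |s − 10|/√10 < eps.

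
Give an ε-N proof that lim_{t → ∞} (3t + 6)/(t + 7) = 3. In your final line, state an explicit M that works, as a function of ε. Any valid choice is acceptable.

Let ε > 0 be given. We seek M > 0 such that t > M implies |(3t + 6)/(t + 7) − 3| < ε.
(3t + 6)/(t + 7) − 3 = ((3t + 6) − 3(t + 7)) / ((t + 7)) = -15/((t + 7)).
For t > 0 we have t + 7 > t, so |(3t + 6)/(t + 7) − 3| = 15/((t + 7)) < 15/(t) = 15/t.
Thus |(3t + 6)/(t + 7) − 3| < ε whenever t > 15/ε.
Take M = 15/ε. If t > M then |(3t + 6)/(t + 7) − 3| < 15/t < ε.

M = 15/ε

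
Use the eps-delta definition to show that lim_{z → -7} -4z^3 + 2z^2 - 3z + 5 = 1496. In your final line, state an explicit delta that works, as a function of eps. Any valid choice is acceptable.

Suppose eps > 0. We want delta > 0 such that 0 < |z + 7| < delta implies |(-4z^3 + 2z^2 - 3z + 5) − 1496| < eps.
(-4z^3 + 2z^2 - 3z + 5) − 1496 = -4z^3 + 2z^2 - 3z - 1491 = (z + 7)(-4z^2 + 30z - 213).
So |(-4z^3 + 2z^2 - 3z + 5) − 1496| = |z + 7|·|-4z^2 + 30z - 213|.
Require delta ≤ 2. Then |z + 7| < 2 gives |z| < 9, and by the triangle inequality |-4z^2 + 30z - 213| ≤ 4·9^2 + 30·9 + 213 = 807.
Hence |(-4z^3 + 2z^2 - 3z + 5) − 1496| ≤ 807|z + 7| < eps provided |z + 7| < eps/807.
Choosing delta = min(2, eps/807) ensures both conditions, hence |(-4z^3 + 2z^2 - 3z + 5) − 1496| < eps.

delta = min(2, eps/807)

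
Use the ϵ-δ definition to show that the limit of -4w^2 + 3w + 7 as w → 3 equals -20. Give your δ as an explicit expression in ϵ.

δ = min(2, ϵ/29)

Let ϵ > 0. We want δ > 0 such that 0 < |w − 3| < δ implies |(-4w^2 + 3w + 7) + 20| < ϵ.
(-4w^2 + 3w + 7) + 20 = -4w^2 + 3w + 27 = (w − 3)(-4w - 9).
So |(-4w^2 + 3w + 7) + 20| = |w − 3|·|-4w - 9|.
Assume first that |w − 3| < 2, so |w| < 5. Then |-4w - 9| ≤ 4·5 + 9 = 29.
Hence |(-4w^2 + 3w + 7) + 20| ≤ 29|w − 3| < ϵ provided |w − 3| < ϵ/29.
Take δ = min(2, ϵ/29). Then 0 < |w − 3| < δ gives both |w − 3| < 2 and |w − 3| < ϵ/29, so |(-4w^2 + 3w + 7) + 20| < ϵ.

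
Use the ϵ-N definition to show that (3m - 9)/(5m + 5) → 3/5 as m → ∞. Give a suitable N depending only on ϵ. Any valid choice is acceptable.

Fix ϵ > 0. For m ≥ 1, |(3m - 9)/(5m + 5) − (3/5)| = |-60|/(5(5m + 5)) = 60/(5(5m + 5)).
Since 5m + 5 ≥ 5m for m ≥ 1, this is ≤ 60/(5·5m) = (12/5)/m.
So |(3m - 9)/(5m + 5) − (3/5)| < ϵ whenever m > (12/5)/ϵ.
Take N = (12/5)/ϵ. If m > N then |(3m - 9)/(5m + 5) − (3/5)| ≤ (12/5)/m < ϵ.

N = (12/5)/ϵ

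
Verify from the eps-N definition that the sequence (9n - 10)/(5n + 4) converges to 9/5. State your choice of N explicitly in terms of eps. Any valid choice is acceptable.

Suppose eps > 0. For n ≥ 1, |(9n - 10)/(5n + 4) − (9/5)| = |-86|/(5(5n + 4)) = 86/(5(5n + 4)).
Since 5n + 4 ≥ 5n for n ≥ 1, this is ≤ 86/(5·5n) = (86/25)/n.
So |(9n - 10)/(5n + 4) − (9/5)| < eps whenever n > (86/25)/eps.
Take N = (86/25)/eps. If n > N then |(9n - 10)/(5n + 4) − (9/5)| ≤ (86/25)/n < eps.

N = (86/25)/eps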